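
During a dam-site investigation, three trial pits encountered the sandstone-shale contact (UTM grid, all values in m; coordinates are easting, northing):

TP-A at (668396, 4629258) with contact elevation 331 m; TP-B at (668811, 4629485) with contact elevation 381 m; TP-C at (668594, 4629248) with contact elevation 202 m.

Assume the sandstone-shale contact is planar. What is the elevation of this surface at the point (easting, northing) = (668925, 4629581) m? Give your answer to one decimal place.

Let the plane be z = a·easting + b·northing + c.
TP-B−TP-A: 415a + 227b = 50;  TP-C−TP-A: 198a − 10b = −129.
Solving gives a = −0.586259573, b = 1.292060453.
Then c = 331 − a·668396 − b·4629258 = −5589096.63.
At (668925, 4629581): z = −392163.7 + 5981698.5 − 5589096.63 = 438.2 m.

438.2 m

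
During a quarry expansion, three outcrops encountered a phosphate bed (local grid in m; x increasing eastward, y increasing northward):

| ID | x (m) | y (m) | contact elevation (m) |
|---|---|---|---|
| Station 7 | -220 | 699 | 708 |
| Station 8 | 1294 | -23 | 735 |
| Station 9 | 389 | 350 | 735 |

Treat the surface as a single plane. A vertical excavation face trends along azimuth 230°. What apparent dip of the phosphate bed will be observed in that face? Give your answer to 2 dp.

14.79°

Two edge vectors: Station 7→Station 8 = (1514, -722, 27), Station 7→Station 9 = (609, -349, 27).
Normal n = (Station 7→Station 8) × (Station 7→Station 9) = (-10071, -24435, -88688).
So ∂z/∂x = −n_x/n_z = −0.11356 and ∂z/∂y = −n_y/n_z = −0.27552.
Unit vector along 230° is (sin 230°, cos 230°) = (-0.7660, -0.6428).
Slope in that direction = a·(-0.7660) + b·(-0.6428) = 0.26409.
Apparent dip = arctan|0.26409| = 14.79° (true dip is 16.6°, so apparent ≤ true as expected).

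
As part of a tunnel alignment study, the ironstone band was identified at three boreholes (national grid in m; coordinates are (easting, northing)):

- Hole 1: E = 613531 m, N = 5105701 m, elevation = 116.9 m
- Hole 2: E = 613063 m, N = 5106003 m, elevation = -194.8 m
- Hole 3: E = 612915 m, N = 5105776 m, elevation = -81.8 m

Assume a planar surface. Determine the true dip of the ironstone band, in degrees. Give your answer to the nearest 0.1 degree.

Two edge vectors: Hole 1→Hole 2 = (-468, 302, -311.7), Hole 1→Hole 3 = (-616, 75, -198.7).
Normal n = (Hole 1→Hole 2) × (Hole 1→Hole 3) = (-36629.9, 99015.6, 150932).
So ∂z/∂E = −n_x/n_z = 0.24269 and ∂z/∂N = −n_y/n_z = −0.65603.
Gradient magnitude |∇z| = √(a² + b²) = √(0.05890 + 0.43037) = 0.69948.
True dip = arctan(0.69948) = 35.0°, dipping toward NNW (azimuth ≈ 340°).

35.0°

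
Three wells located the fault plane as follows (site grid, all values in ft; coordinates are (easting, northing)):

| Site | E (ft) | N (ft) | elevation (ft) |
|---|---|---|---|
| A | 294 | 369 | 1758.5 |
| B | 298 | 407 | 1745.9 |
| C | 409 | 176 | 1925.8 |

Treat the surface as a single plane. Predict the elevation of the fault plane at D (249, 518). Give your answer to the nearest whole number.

Two edge vectors: A→B = (4, 38, -12.6), A→C = (115, -193, 167.3).
Normal n = (A→B) × (A→C) = (3925.6, -2118.2, -5142).
So ∂z/∂E = −n_x/n_z = 0.76344 and ∂z/∂N = −n_y/n_z = −0.41194.
Intercept c from A: 1758.5 − 224.45 + 152.01 = 1686.06.
At (249, 518): z = 190.1 − 213.4 + 1686.06 = 1662.8 ft.

1663 ft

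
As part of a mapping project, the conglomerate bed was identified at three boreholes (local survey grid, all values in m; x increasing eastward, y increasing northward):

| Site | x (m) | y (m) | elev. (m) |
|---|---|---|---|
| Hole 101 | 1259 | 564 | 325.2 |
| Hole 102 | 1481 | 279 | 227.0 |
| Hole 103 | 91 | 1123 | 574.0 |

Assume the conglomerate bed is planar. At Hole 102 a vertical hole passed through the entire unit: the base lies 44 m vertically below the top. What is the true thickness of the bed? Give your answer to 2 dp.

Two edge vectors: Hole 101→Hole 102 = (222, -285, -98.2), Hole 101→Hole 103 = (-1168, 559, 248.8).
Normal n = (Hole 101→Hole 102) × (Hole 101→Hole 103) = (-16014.2, 59464, -208782).
So ∂z/∂x = −n_x/n_z = −0.07670 and ∂z/∂y = −n_y/n_z = 0.28481.
|∇z| = √(a²+b²) = 0.29496, so dip δ = arctan(0.29496) = 16.43°.
True thickness = vertical thickness × cos δ = 44 × cos 16.43° = 42.20 m.

42.20 m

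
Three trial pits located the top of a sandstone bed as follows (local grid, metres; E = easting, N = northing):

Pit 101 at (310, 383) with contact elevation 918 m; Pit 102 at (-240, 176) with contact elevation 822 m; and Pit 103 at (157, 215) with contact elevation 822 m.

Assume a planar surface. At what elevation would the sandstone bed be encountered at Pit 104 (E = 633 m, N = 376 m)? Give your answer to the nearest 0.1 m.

Let the plane be z = a·E + b·N + c.
Pit 102−Pit 101: −550a − 207b = −96;  Pit 103−Pit 101: −153a − 168b = −96.
Solving gives a = −0.06165, b = 0.62757.
Then c = 918 − a·310 − b·383 = 696.75.
At (633, 376): z = −39.0 + 236.0 + 696.75 = 893.7 m.

893.7 m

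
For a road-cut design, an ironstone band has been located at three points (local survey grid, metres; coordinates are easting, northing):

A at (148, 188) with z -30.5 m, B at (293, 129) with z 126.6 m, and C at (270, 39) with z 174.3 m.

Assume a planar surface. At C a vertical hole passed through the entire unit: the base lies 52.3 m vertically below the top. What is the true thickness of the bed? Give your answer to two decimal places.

35.65 m

Let the plane be z = a·easting + b·northing + c.
B−A: 145a − 59b = 157.1;  C−A: 122a − 149b = 204.8.
Solving gives a = 0.78606, b = −0.73088.
|∇z| = √(a²+b²) = 1.07335, so dip δ = arctan(1.07335) = 47.03°.
True thickness = vertical thickness × cos δ = 52.3 × cos 47.03° = 35.65 m.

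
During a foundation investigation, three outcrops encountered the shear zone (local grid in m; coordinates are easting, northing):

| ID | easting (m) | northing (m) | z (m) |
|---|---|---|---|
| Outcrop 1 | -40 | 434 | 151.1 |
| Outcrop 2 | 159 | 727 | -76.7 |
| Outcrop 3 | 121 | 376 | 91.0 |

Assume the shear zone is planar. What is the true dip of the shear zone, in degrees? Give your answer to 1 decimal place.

Let the plane be z = a·easting + b·northing + c.
Outcrop 2−Outcrop 1: 199a + 293b = −227.8;  Outcrop 3−Outcrop 1: 161a − 58b = −60.1.
Solving gives a = −0.52494, b = −0.42095.
Gradient magnitude |∇z| = √(a² + b²) = √(0.27556 + 0.17720) = 0.67287.
True dip = arctan(0.67287) = 33.9°, dipping toward NE (azimuth ≈ 051°).

33.9°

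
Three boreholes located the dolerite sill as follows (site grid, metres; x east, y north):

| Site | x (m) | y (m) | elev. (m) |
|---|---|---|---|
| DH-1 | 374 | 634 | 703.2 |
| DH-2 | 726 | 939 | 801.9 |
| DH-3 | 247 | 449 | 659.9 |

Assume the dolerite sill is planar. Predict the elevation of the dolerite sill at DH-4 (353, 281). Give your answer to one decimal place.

663.0 m

Two edge vectors: DH-1→DH-2 = (352, 305, 98.7), DH-1→DH-3 = (-127, -185, -43.3).
Normal n = (DH-1→DH-2) × (DH-1→DH-3) = (5053, 2706.7, -26385).
So ∂z/∂x = −n_x/n_z = 0.19151 and ∂z/∂y = −n_y/n_z = 0.10258.
Intercept c from DH-1: 703.2 − 71.62 − 65.04 = 566.54.
At (353, 281): z = 67.6 + 28.8 + 566.54 = 663.0 m.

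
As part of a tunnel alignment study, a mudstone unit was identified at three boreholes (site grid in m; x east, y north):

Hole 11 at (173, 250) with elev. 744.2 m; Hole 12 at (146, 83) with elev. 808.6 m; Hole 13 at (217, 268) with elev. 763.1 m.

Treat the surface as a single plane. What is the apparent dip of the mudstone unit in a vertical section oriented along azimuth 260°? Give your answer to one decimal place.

28.1°

Let the plane be z = a·x + b·y + c.
Hole 12−Hole 11: −27a − 167b = 64.4;  Hole 13−Hole 11: 44a + 18b = 18.9.
Solving gives a = 0.62890, b = −0.48731.
Unit vector along 260° is (sin 260°, cos 260°) = (-0.9848, -0.1736).
Slope in that direction = a·(-0.9848) + b·(-0.1736) = −0.53472.
Apparent dip = arctan|0.53472| = 28.1° (true dip is 38.5°, so apparent ≤ true as expected).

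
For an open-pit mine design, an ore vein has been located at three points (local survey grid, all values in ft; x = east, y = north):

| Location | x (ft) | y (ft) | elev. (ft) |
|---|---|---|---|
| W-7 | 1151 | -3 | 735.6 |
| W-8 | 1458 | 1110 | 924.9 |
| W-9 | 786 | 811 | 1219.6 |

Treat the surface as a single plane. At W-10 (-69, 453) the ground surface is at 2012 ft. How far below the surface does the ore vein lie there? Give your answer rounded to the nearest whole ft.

Two edge vectors: W-7→W-8 = (307, 1113, 189.3), W-7→W-9 = (-365, 814, 484).
Normal n = (W-7→W-8) × (W-7→W-9) = (384601.8, -217682.5, 656143).
So ∂z/∂x = −n_x/n_z = −0.58616 and ∂z/∂y = −n_y/n_z = 0.33176.
Intercept c from W-7: 735.6 + 674.66 + 1.00 = 1411.26.
At (-69, 453): z_contact = 40.4 + 150.3 + 1411.26 = 1602.0 ft.
Depth below ground = 2012 − 1602.0 = 410 ft.

410 ft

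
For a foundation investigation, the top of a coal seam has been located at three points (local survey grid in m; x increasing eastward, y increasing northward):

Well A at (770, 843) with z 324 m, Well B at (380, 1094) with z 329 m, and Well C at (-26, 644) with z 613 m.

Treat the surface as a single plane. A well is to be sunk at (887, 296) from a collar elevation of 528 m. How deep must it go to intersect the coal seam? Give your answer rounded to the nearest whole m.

21 m

Two edge vectors: Well A→Well B = (-390, 251, 5), Well A→Well C = (-796, -199, 289).
Normal n = (Well A→Well B) × (Well A→Well C) = (73534, 108730, 277406).
So ∂z/∂x = −n_x/n_z = −0.26508 and ∂z/∂y = −n_y/n_z = −0.39195.
Intercept c from Well A: 324 + 204.11 + 330.42 = 858.53.
At (887, 296): z_contact = −235.1 − 116.0 + 858.53 = 507.4 m.
Depth below ground = 528 − 507.4 = 21 m.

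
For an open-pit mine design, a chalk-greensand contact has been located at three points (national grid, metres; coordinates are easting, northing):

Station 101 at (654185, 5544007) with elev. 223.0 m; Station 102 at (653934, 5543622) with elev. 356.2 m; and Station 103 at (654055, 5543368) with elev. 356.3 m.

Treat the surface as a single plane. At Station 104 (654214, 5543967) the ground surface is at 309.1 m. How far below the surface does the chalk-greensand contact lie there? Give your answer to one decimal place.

89.1 m

Let the plane be z = a·easting + b·northing + c.
Station 102−Station 101: −251a − 385b = 133.2;  Station 103−Station 101: −130a − 639b = 133.3.
Solving gives a = −0.306277019, b = −0.146297320.
Then c = 223 − a·654185 − b·5544007 = 1011658.20.
At (654214, 5543967): z_contact = −200370.71 − 811067.51 + 1011658.20 = 219.97 m.
Depth below ground = 309.1 − 219.97 = 89.1 m.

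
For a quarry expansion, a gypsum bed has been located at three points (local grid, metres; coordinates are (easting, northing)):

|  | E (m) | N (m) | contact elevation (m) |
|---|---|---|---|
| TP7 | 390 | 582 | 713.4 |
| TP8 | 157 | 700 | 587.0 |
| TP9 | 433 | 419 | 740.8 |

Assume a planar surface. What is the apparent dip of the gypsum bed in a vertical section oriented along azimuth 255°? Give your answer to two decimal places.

Two edge vectors: TP7→TP8 = (-233, 118, -126.4), TP7→TP9 = (43, -163, 27.4).
Normal n = (TP7→TP8) × (TP7→TP9) = (-17370, 949, 32905).
So ∂z/∂E = −n_x/n_z = 0.52788 and ∂z/∂N = −n_y/n_z = −0.02884.
Unit vector along 255° is (sin 255°, cos 255°) = (-0.9659, -0.2588).
Slope in that direction = a·(-0.9659) + b·(-0.2588) = −0.50243.
Apparent dip = arctan|0.50243| = 26.68° (true dip is 27.9°, so apparent ≤ true as expected).

26.68°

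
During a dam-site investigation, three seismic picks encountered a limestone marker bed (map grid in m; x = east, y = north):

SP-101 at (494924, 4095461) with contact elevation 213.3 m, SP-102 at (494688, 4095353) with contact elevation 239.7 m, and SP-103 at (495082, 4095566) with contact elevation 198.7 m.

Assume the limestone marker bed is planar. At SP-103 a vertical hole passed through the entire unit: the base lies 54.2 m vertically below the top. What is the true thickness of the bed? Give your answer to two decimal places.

53.33 m

Two edge vectors: SP-101→SP-102 = (-236, -108, 26.4), SP-101→SP-103 = (158, 105, -14.6).
Normal n = (SP-101→SP-102) × (SP-101→SP-103) = (-1195.2, 725.6, -7716).
So ∂z/∂x = −n_x/n_z = −0.15490 and ∂z/∂y = −n_y/n_z = 0.09404.
|∇z| = √(a²+b²) = 0.18121, so dip δ = arctan(0.18121) = 10.27°.
True thickness = vertical thickness × cos δ = 54.2 × cos 10.27° = 53.33 m.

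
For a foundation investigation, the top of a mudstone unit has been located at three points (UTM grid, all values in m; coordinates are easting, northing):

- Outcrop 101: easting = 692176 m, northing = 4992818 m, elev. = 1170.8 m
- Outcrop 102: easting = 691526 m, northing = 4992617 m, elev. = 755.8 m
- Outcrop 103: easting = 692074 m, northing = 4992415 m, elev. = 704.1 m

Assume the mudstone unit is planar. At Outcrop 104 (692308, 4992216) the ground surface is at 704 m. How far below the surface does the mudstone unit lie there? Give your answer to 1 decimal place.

Two edge vectors: Outcrop 101→Outcrop 102 = (-650, -201, -415), Outcrop 101→Outcrop 103 = (-102, -403, -466.7).
Normal n = (Outcrop 101→Outcrop 102) × (Outcrop 101→Outcrop 103) = (-73438.3, -261025, 241448).
So ∂z/∂easting = −n_x/n_z = 0.304157831 and ∂z/∂northing = −n_y/n_z = 1.081081641.
Intercept c from Outcrop 101: 1170.8 − 210530.75 − 5397643.88 = −5607003.83.
At (692308, 4992216): z_contact = 210570.90 + 5396993.06 − 5607003.83 = 560.14 m.
Depth below ground = 704 − 560.14 = 143.9 m.

143.9 m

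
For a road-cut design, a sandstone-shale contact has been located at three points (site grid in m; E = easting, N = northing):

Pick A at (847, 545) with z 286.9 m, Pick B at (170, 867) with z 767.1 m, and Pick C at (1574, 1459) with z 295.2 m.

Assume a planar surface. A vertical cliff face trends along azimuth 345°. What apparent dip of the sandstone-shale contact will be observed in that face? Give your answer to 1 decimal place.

28.1°

Two edge vectors: Pick A→Pick B = (-677, 322, 480.2), Pick A→Pick C = (727, 914, 8.3).
Normal n = (Pick A→Pick B) × (Pick A→Pick C) = (-436230.2, 354724.5, -852872).
So ∂z/∂E = −n_x/n_z = −0.51148 and ∂z/∂N = −n_y/n_z = 0.41592.
Unit vector along 345° is (sin 345°, cos 345°) = (-0.2588, 0.9659).
Slope in that direction = a·(-0.2588) + b·(0.9659) = 0.53413.
Apparent dip = arctan|0.53413| = 28.1° (true dip is 33.4°, so apparent ≤ true as expected).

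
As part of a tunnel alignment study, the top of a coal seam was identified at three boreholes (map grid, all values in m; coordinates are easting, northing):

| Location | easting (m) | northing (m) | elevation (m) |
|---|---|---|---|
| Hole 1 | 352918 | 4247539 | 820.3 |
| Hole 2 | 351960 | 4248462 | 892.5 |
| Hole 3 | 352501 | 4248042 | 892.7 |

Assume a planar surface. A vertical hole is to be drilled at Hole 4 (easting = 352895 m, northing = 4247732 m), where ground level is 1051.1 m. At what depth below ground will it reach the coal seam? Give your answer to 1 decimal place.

159.9 m

Let the plane be z = a·easting + b·northing + c.
Hole 2−Hole 1: −958a + 923b = 72.2;  Hole 3−Hole 1: −417a + 503b = 72.4.
Solving gives a = 0.314576781, b = 0.404728664.
Then c = 820.3 − a·352918 − b·4247539 = −1829300.29.
At (352895, 4247732): z_contact = 111012.57 + 1719178.90 − 1829300.29 = 891.18 m.
Depth below ground = 1051.1 − 891.18 = 159.9 m.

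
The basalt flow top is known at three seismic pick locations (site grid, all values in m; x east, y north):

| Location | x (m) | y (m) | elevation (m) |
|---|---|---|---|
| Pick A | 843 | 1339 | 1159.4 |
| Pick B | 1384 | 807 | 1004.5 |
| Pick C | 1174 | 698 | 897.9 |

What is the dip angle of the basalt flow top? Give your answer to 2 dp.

30.01°

Let the plane be z = a·x + b·y + c.
Pick B−Pick A: 541a − 532b = −154.9;  Pick C−Pick A: 331a − 641b = −261.5.
Solving gives a = 0.23333, b = 0.52844.
Gradient magnitude |∇z| = √(a² + b²) = √(0.05444 + 0.27925) = 0.57766.
True dip = arctan(0.57766) = 30.01°, dipping toward SSW (azimuth ≈ 204°).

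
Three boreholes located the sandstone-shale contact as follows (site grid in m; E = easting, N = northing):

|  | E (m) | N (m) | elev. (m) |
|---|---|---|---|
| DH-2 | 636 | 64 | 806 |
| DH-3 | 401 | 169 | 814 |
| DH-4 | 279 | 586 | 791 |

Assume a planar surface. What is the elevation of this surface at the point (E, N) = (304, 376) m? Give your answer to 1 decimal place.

805.0 m

Let the plane be z = a·E + b·N + c.
DH-3−DH-2: −235a + 105b = 8;  DH-4−DH-2: −357a + 522b = −15.
Solving gives a = −0.06751, b = −0.07491.
Then c = 806 − a·636 − b·64 = 853.73.
At (304, 376): z = −20.5 − 28.2 + 853.73 = 805.0 m.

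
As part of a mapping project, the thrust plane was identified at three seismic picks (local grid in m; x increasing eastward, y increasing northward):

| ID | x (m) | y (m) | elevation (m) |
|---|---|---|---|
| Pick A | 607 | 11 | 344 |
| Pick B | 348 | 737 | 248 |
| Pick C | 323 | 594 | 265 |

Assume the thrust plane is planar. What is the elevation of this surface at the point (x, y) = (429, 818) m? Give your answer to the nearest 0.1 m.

240.0 m

Let the plane be z = a·x + b·y + c.
Pick B−Pick A: −259a + 726b = −96;  Pick C−Pick A: −284a + 583b = −79.
Solving gives a = 0.02511, b = −0.12327.
Then c = 344 − a·607 − b·11 = 330.11.
At (429, 818): z = 10.8 − 100.8 + 330.11 = 240.0 m.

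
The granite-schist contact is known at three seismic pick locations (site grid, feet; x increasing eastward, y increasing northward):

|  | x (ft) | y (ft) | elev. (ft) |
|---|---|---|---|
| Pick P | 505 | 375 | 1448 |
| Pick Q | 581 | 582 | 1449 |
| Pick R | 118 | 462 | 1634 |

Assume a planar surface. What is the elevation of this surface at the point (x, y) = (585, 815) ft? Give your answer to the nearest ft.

Let the plane be z = a·x + b·y + c.
Pick Q−Pick P: 76a + 207b = 1;  Pick R−Pick P: −387a + 87b = 186.
Solving gives a = −0.44297, b = 0.16747.
Then c = 1448 − a·505 − b·375 = 1608.90.
At (585, 815): z = −259.1 + 136.5 + 1608.90 = 1486.2 ft.

1486 ft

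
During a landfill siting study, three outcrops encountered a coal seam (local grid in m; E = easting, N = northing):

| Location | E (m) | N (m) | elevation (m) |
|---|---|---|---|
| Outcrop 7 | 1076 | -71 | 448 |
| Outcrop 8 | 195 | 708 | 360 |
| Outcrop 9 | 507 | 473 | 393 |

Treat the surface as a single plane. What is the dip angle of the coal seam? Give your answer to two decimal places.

8.34°

Let the plane be z = a·E + b·N + c.
Outcrop 8−Outcrop 7: −881a + 779b = −88;  Outcrop 9−Outcrop 7: −569a + 544b = −55.
Solving gives a = 0.13959, b = 0.04490.
Gradient magnitude |∇z| = √(a² + b²) = √(0.01948 + 0.00202) = 0.14663.
True dip = arctan(0.14663) = 8.34°, dipping toward WSW (azimuth ≈ 252°).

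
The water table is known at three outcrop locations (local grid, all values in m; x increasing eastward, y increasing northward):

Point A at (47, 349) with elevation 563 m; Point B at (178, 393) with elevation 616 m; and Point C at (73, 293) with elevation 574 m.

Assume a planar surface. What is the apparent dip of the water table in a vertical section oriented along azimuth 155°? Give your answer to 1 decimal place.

Two edge vectors: Point A→Point B = (131, 44, 53), Point A→Point C = (26, -56, 11).
Normal n = (Point A→Point B) × (Point A→Point C) = (3452, -63, -8480).
So ∂z/∂x = −n_x/n_z = 0.40708 and ∂z/∂y = −n_y/n_z = −0.00743.
Unit vector along 155° is (sin 155°, cos 155°) = (0.4226, -0.9063).
Slope in that direction = a·(0.4226) + b·(-0.9063) = 0.17877.
Apparent dip = arctan|0.17877| = 10.1° (true dip is 22.2°, so apparent ≤ true as expected).

10.1°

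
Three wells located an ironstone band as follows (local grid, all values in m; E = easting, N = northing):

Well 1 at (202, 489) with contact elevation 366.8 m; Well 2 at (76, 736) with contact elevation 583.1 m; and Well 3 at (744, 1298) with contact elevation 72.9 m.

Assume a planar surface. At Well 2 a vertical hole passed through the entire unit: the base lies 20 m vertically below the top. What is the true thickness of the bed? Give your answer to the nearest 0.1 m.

13.4 m

Let the plane be z = a·E + b·N + c.
Well 2−Well 1: −126a + 247b = 216.3;  Well 3−Well 1: 542a + 809b = −293.9.
Solving gives a = −1.04992, b = 0.34012.
|∇z| = √(a²+b²) = 1.10364, so dip δ = arctan(1.10364) = 47.82°.
True thickness = vertical thickness × cos δ = 20 × cos 47.82° = 13.4 m.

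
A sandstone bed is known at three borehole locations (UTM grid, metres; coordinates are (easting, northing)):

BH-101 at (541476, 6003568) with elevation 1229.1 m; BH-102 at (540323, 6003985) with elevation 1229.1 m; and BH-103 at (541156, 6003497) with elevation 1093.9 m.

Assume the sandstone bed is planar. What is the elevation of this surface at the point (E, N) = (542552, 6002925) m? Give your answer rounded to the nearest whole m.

Two edge vectors: BH-101→BH-102 = (-1153, 417, 0), BH-101→BH-103 = (-320, -71, -135.2).
Normal n = (BH-101→BH-102) × (BH-101→BH-103) = (-56378.4, -155885.6, 215303).
So ∂z/∂E = −n_x/n_z = 0.26185608 and ∂z/∂N = −n_y/n_z = 0.72402893.
Intercept c from BH-101: 1229.1 − 141788.78 − 4346756.90 = −4487316.58.
At (542552, 6002925): z = 142070.5 + 4346291.3 − 4487316.58 = 1045.3 m.

1045 m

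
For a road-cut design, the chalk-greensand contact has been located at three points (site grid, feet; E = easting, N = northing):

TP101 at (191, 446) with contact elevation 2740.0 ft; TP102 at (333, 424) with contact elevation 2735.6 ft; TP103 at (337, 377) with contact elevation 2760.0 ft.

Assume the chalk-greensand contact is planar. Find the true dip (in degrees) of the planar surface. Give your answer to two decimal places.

Let the plane be z = a·E + b·N + c.
TP102−TP101: 142a − 22b = −4.4;  TP103−TP101: 146a − 69b = 20.
Solving gives a = −0.11291, b = −0.52876.
Gradient magnitude |∇z| = √(a² + b²) = √(0.01275 + 0.27958) = 0.54068.
True dip = arctan(0.54068) = 28.40°, dipping toward NNE (azimuth ≈ 012°).

28.40°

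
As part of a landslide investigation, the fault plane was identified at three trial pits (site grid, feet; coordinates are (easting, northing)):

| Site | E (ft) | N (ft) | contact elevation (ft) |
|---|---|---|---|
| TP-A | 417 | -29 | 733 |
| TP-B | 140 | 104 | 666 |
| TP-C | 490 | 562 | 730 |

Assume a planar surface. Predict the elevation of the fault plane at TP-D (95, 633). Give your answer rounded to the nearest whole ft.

638 ft

Two edge vectors: TP-A→TP-B = (-277, 133, -67), TP-A→TP-C = (73, 591, -3).
Normal n = (TP-A→TP-B) × (TP-A→TP-C) = (39198, -5722, -173416).
So ∂z/∂E = −n_x/n_z = 0.22603 and ∂z/∂N = −n_y/n_z = −0.03300.
Intercept c from TP-A: 733 − 94.26 − 0.96 = 637.79.
At (95, 633): z = 21.5 − 20.9 + 637.79 = 638.4 ft.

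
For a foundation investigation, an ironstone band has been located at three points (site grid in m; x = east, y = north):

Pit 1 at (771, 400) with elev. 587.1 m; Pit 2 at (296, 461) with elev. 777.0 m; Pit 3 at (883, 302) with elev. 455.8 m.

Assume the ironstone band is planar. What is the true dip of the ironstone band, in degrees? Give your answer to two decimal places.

46.90°

Let the plane be z = a·x + b·y + c.
Pit 2−Pit 1: −475a + 61b = 189.9;  Pit 3−Pit 1: 112a − 98b = −131.3.
Solving gives a = −0.26690, b = 1.03476.
Gradient magnitude |∇z| = √(a² + b²) = √(0.07124 + 1.07073) = 1.06863.
True dip = arctan(1.06863) = 46.90°, dipping toward SSE (azimuth ≈ 166°).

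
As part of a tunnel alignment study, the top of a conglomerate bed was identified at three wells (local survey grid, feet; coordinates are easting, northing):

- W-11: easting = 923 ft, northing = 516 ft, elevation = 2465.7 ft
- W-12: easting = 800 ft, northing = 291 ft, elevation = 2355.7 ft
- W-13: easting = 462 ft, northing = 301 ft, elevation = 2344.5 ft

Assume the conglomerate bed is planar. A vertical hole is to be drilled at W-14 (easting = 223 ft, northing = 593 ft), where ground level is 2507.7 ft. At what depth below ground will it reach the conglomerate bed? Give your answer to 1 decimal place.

39.1 ft

Let the plane be z = a·easting + b·northing + c.
W-12−W-11: −123a − 225b = −110;  W-13−W-11: −461a − 215b = −121.2.
Solving gives a = 0.04684, b = 0.46328.
Then c = 2465.7 − a·923 − b·516 = 2183.41.
At (223, 593): z_contact = 10.45 + 274.73 + 2183.41 = 2468.58 ft.
Depth below ground = 2507.7 − 2468.58 = 39.1 ft.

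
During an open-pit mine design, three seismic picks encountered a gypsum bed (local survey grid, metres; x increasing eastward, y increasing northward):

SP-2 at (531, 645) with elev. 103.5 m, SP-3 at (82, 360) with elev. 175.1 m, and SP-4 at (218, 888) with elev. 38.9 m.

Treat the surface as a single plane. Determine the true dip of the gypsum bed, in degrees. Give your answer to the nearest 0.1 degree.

Let the plane be z = a·x + b·y + c.
SP-3−SP-2: −449a − 285b = 71.6;  SP-4−SP-2: −313a + 243b = −64.6.
Solving gives a = 0.00510, b = −0.25927.
Gradient magnitude |∇z| = √(a² + b²) = √(0.00003 + 0.06722) = 0.25932.
True dip = arctan(0.25932) = 14.5°, dipping toward N (azimuth ≈ 359°).

14.5°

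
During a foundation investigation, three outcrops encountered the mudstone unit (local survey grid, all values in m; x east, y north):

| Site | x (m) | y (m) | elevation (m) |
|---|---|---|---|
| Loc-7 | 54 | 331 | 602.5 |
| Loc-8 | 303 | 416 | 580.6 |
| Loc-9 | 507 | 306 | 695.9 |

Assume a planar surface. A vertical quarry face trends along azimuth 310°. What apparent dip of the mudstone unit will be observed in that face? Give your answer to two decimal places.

Two edge vectors: Loc-7→Loc-8 = (249, 85, -21.9), Loc-7→Loc-9 = (453, -25, 93.4).
Normal n = (Loc-7→Loc-8) × (Loc-7→Loc-9) = (7391.5, -33177.3, -44730).
So ∂z/∂x = −n_x/n_z = 0.16525 and ∂z/∂y = −n_y/n_z = −0.74172.
Unit vector along 310° is (sin 310°, cos 310°) = (-0.7660, 0.6428).
Slope in that direction = a·(-0.7660) + b·(0.6428) = −0.60336.
Apparent dip = arctan|0.60336| = 31.10° (true dip is 37.2°, so apparent ≤ true as expected).

31.10°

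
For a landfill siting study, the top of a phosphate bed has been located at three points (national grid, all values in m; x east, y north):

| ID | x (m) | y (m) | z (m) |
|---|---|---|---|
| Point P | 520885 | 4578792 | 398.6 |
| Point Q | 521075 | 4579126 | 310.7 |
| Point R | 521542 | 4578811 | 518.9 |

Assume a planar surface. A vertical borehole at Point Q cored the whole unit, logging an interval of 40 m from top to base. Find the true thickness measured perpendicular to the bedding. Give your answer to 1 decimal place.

36.9 m

Let the plane be z = a·x + b·y + c.
Point Q−Point P: 190a + 334b = −87.9;  Point R−Point P: 657a + 19b = 120.3.
Solving gives a = 0.19391, b = −0.37348.
|∇z| = √(a²+b²) = 0.42082, so dip δ = arctan(0.42082) = 22.82°.
True thickness = vertical thickness × cos δ = 40 × cos 22.82° = 36.9 m.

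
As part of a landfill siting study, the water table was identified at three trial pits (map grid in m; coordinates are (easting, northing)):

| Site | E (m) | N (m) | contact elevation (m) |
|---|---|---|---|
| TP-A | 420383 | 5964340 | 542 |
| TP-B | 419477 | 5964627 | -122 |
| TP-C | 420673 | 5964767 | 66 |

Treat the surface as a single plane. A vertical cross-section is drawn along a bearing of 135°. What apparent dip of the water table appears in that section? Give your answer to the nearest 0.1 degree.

Let the plane be z = a·E + b·N + c.
TP-B−TP-A: −906a + 287b = −664;  TP-C−TP-A: 290a + 427b = −476.
Solving gives a = 0.31253, b = −1.32701.
Unit vector along 135° is (sin 135°, cos 135°) = (0.7071, -0.7071).
Slope in that direction = a·(0.7071) + b·(-0.7071) = 1.15933.
Apparent dip = arctan|1.15933| = 49.2° (true dip is 53.7°, so apparent ≤ true as expected).

49.2°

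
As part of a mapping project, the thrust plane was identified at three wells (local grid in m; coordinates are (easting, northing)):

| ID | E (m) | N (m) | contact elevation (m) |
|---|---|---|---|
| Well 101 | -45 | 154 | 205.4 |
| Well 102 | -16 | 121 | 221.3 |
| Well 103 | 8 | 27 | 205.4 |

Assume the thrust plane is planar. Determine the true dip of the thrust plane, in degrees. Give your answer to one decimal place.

48.5°

Two edge vectors: Well 101→Well 102 = (29, -33, 15.9), Well 101→Well 103 = (53, -127, 0).
Normal n = (Well 101→Well 102) × (Well 101→Well 103) = (2019.3, 842.7, -1934).
So ∂z/∂E = −n_x/n_z = 1.04411 and ∂z/∂N = −n_y/n_z = 0.43573.
Gradient magnitude |∇z| = √(a² + b²) = √(1.09016 + 0.18986) = 1.13138.
True dip = arctan(1.13138) = 48.5°, dipping toward WSW (azimuth ≈ 247°).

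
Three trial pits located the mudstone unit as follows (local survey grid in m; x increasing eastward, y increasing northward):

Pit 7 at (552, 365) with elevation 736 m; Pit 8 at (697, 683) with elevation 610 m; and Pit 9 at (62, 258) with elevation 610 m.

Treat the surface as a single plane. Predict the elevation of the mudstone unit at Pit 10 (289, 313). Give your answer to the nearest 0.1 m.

665.3 m

Let the plane be z = a·x + b·y + c.
Pit 8−Pit 7: 145a + 318b = −126;  Pit 9−Pit 7: −490a − 107b = −126.
Solving gives a = 0.38167, b = −0.57026.
Then c = 736 − a·552 − b·365 = 733.46.
At (289, 313): z = 110.3 − 178.5 + 733.46 = 665.3 m.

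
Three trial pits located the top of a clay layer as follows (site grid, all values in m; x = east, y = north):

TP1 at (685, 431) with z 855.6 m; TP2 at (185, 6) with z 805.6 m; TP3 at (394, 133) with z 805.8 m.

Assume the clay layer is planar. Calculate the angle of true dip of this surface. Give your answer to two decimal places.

Let the plane be z = a·x + b·y + c.
TP2−TP1: −500a − 425b = −50;  TP3−TP1: −291a − 298b = −49.8.
Solving gives a = −0.24738, b = 0.40869.
Gradient magnitude |∇z| = √(a² + b²) = √(0.06120 + 0.16703) = 0.47773.
True dip = arctan(0.47773) = 25.54°, dipping toward SSE (azimuth ≈ 149°).

25.54°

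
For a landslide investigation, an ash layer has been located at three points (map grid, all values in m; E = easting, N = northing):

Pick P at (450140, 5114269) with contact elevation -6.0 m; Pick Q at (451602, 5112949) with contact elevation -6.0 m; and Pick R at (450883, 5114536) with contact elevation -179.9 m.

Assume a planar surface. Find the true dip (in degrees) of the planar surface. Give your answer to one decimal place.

Two edge vectors: Pick P→Pick Q = (1462, -1320, 0), Pick P→Pick R = (743, 267, -173.9).
Normal n = (Pick P→Pick Q) × (Pick P→Pick R) = (229548, 254241.8, 1371114).
So ∂z/∂E = −n_x/n_z = −0.16742 and ∂z/∂N = −n_y/n_z = −0.18543.
Gradient magnitude |∇z| = √(a² + b²) = √(0.02803 + 0.03438) = 0.24982.
True dip = arctan(0.24982) = 14.0°, dipping toward NE (azimuth ≈ 042°).

14.0°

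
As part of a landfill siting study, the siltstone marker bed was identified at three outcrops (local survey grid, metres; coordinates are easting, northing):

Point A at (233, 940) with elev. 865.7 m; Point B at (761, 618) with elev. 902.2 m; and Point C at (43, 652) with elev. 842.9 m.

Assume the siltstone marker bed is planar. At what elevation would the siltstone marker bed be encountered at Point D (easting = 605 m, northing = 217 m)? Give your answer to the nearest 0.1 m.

Two edge vectors: Point A→Point B = (528, -322, 36.5), Point A→Point C = (-190, -288, -22.8).
Normal n = (Point A→Point B) × (Point A→Point C) = (17853.6, 5103.4, -213244).
So ∂z/∂easting = −n_x/n_z = 0.08372 and ∂z/∂northing = −n_y/n_z = 0.02393.
Intercept c from Point A: 865.7 − 19.51 − 22.50 = 823.70.
At (605, 217): z = 50.7 + 5.2 + 823.70 = 879.5 m.

879.5 m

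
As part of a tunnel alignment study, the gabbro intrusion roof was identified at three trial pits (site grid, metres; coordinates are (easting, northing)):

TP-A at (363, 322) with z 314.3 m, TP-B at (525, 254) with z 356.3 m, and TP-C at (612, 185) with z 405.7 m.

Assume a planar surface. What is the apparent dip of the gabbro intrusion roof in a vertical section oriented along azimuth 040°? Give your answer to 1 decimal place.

Let the plane be z = a·E + b·N + c.
TP-B−TP-A: 162a − 68b = 42;  TP-C−TP-A: 249a − 137b = 91.4.
Solving gives a = −0.08765, b = −0.82645.
Unit vector along 040° is (sin 40°, cos 40°) = (0.6428, 0.7660).
Slope in that direction = a·(0.6428) + b·(0.7660) = −0.68944.
Apparent dip = arctan|0.68944| = 34.6° (true dip is 39.7°, so apparent ≤ true as expected).

34.6°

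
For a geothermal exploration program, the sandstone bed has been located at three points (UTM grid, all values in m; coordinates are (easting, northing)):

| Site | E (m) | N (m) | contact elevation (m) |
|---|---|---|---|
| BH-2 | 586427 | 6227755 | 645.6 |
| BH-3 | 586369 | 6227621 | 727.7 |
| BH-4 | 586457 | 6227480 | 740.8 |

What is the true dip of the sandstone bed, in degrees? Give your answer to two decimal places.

Let the plane be z = a·E + b·N + c.
BH-3−BH-2: −58a − 134b = 82.1;  BH-4−BH-2: 30a − 275b = 95.2.
Solving gives a = −0.49177, b = −0.39983.
Gradient magnitude |∇z| = √(a² + b²) = √(0.24184 + 0.15986) = 0.63380.
True dip = arctan(0.63380) = 32.37°, dipping toward NE (azimuth ≈ 051°).

32.37°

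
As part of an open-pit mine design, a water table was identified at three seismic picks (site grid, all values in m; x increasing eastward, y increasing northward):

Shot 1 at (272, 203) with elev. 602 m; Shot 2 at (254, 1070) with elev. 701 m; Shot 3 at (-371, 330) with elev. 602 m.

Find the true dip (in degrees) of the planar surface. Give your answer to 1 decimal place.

6.7°

Two edge vectors: Shot 1→Shot 2 = (-18, 867, 99), Shot 1→Shot 3 = (-643, 127, 0).
Normal n = (Shot 1→Shot 2) × (Shot 1→Shot 3) = (-12573, -63657, 555195).
So ∂z/∂x = −n_x/n_z = 0.02265 and ∂z/∂y = −n_y/n_z = 0.11466.
Gradient magnitude |∇z| = √(a² + b²) = √(0.00051 + 0.01315) = 0.11687.
True dip = arctan(0.11687) = 6.7°, dipping toward S (azimuth ≈ 191°).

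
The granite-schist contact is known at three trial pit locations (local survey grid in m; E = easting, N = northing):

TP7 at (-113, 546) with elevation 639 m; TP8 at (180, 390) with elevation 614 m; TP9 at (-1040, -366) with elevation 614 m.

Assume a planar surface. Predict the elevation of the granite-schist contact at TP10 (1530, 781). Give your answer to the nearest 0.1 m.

581.0 m

Two edge vectors: TP7→TP8 = (293, -156, -25), TP7→TP9 = (-927, -912, -25).
Normal n = (TP7→TP8) × (TP7→TP9) = (-18900, 30500, -411828).
So ∂z/∂E = −n_x/n_z = −0.045893 and ∂z/∂N = −n_y/n_z = 0.074060.
Intercept c from TP7: 639 − 5.19 − 40.44 = 593.38.
At (1530, 781): z = −70.2 + 57.8 + 593.38 = 581.0 m.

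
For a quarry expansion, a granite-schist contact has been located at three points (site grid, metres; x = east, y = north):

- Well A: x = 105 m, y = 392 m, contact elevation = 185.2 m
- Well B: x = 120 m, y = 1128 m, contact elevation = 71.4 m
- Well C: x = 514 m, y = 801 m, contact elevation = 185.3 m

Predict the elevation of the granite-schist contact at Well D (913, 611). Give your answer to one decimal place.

Two edge vectors: Well A→Well B = (15, 736, -113.8), Well A→Well C = (409, 409, 0.1).
Normal n = (Well A→Well B) × (Well A→Well C) = (46617.8, -46545.7, -294889).
So ∂z/∂x = −n_x/n_z = 0.158086 and ∂z/∂y = −n_y/n_z = −0.157841.
Intercept c from Well A: 185.2 − 16.60 + 61.87 = 230.47.
At (913, 611): z = 144.3 − 96.4 + 230.47 = 278.4 m.

278.4 m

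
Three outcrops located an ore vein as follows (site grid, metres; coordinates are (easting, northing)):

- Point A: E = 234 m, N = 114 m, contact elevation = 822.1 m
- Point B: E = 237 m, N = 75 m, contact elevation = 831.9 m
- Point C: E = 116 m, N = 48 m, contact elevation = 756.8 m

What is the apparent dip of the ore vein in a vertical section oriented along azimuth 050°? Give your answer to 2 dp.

20.86°

Let the plane be z = a·E + b·N + c.
Point B−Point A: 3a − 39b = 9.8;  Point C−Point A: −118a − 66b = −65.3.
Solving gives a = 0.66531, b = −0.20010.
Unit vector along 050° is (sin 50°, cos 50°) = (0.7660, 0.6428).
Slope in that direction = a·(0.7660) + b·(0.6428) = 0.38103.
Apparent dip = arctan|0.38103| = 20.86° (true dip is 34.8°, so apparent ≤ true as expected).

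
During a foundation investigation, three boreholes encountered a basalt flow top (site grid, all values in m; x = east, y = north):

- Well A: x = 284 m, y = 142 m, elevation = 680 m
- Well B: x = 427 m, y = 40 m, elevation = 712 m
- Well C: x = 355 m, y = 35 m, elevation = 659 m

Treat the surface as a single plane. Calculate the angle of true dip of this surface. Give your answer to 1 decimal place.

43.6°

Let the plane be z = a·x + b·y + c.
Well B−Well A: 143a − 102b = 32;  Well C−Well A: 71a − 107b = −21.
Solving gives a = 0.69066, b = 0.65455.
Gradient magnitude |∇z| = √(a² + b²) = √(0.47701 + 0.42843) = 0.95155.
True dip = arctan(0.95155) = 43.6°, dipping toward SW (azimuth ≈ 227°).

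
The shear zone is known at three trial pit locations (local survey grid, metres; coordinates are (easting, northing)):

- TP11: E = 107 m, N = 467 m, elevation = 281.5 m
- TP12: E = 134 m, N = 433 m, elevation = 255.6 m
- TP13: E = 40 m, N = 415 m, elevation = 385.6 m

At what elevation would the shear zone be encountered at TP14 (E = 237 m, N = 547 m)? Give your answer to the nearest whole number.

Two edge vectors: TP11→TP12 = (27, -34, -25.9), TP11→TP13 = (-67, -52, 104.1).
Normal n = (TP11→TP12) × (TP11→TP13) = (-4886.2, -1075.4, -3682).
So ∂z/∂E = −n_x/n_z = −1.32705 and ∂z/∂N = −n_y/n_z = −0.29207.
Intercept c from TP11: 281.5 + 141.99 + 136.40 = 559.89.
At (237, 547): z = −314.5 − 159.8 + 559.89 = 85.6 m.

86 m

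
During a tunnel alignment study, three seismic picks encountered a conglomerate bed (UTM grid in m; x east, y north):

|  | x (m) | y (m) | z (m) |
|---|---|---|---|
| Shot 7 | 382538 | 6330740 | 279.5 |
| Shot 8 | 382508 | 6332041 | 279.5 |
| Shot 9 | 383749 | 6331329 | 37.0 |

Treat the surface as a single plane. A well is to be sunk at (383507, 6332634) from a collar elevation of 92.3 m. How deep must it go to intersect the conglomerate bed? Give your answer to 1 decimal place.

13.3 m

Let the plane be z = a·x + b·y + c.
Shot 8−Shot 7: −30a + 1301b = 0;  Shot 9−Shot 7: 1211a + 589b = −242.5.
Solving gives a = −0.198026778, b = −0.004566336.
Then c = 279.5 − a·382538 − b·6330740 = 104940.55.
At (383507, 6332634): z_contact = −75944.66 − 28916.94 + 104940.55 = 78.96 m.
Depth below ground = 92.3 − 78.96 = 13.3 m.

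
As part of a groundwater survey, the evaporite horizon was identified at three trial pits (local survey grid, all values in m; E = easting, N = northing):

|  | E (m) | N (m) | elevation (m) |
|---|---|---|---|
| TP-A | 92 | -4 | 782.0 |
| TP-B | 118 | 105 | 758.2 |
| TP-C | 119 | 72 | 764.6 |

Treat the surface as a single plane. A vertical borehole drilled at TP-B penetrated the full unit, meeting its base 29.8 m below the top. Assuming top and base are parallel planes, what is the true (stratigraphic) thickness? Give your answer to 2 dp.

29.12 m

Two edge vectors: TP-A→TP-B = (26, 109, -23.8), TP-A→TP-C = (27, 76, -17.4).
Normal n = (TP-A→TP-B) × (TP-A→TP-C) = (-87.8, -190.2, -967).
So ∂z/∂E = −n_x/n_z = −0.09080 and ∂z/∂N = −n_y/n_z = −0.19669.
|∇z| = √(a²+b²) = 0.21664, so dip δ = arctan(0.21664) = 12.22°.
True thickness = vertical thickness × cos δ = 29.8 × cos 12.22° = 29.12 m.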